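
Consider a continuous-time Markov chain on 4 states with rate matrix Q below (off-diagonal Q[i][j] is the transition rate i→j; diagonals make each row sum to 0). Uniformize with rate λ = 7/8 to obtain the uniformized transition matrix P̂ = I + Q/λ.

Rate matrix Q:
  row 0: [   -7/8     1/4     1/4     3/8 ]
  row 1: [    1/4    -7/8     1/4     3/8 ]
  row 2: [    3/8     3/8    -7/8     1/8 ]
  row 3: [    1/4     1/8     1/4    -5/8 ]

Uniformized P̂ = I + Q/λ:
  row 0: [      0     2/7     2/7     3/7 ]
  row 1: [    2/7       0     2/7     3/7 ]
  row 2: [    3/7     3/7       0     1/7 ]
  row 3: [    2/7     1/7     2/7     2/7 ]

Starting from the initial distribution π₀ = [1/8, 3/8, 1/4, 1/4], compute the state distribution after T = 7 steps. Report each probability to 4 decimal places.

π = [0.2469, 0.2114, 0.2222, 0.3194]

t=0: π = [0.1250, 0.3750, 0.2500, 0.2500]
t=1: π = [0.2857, 0.1786, 0.2143, 0.3214]
t=2: π = [0.2347, 0.2194, 0.2245, 0.3214]
t=3: π = [0.2507, 0.2092, 0.2216, 0.3185]
t=4: π = [0.2457, 0.2121, 0.2224, 0.3198]
t=5: π = [0.2473, 0.2112, 0.2222, 0.3193]
t=6: π = [0.2468, 0.2115, 0.2222, 0.3195]
t=7: π = [0.2469, 0.2114, 0.2222, 0.3194]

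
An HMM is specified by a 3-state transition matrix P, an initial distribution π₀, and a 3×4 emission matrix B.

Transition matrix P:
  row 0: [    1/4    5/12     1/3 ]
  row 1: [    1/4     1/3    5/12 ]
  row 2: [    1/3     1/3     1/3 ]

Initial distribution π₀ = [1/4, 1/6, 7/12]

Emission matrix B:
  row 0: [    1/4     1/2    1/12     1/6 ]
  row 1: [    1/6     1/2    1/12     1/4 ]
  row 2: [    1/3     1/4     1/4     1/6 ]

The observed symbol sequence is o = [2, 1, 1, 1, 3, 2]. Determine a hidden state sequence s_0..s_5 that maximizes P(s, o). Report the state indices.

t=0: δ = [2.083e-02, 1.389e-02, 1.458e-01]  (obs o_0=2)
t=1: δ = [2.431e-02, 2.431e-02, 1.215e-02]  ψ = [2, 2, 2]  (obs o_1=1)
t=2: δ = [3.038e-03, 5.064e-03, 2.532e-03]  ψ = [0, 0, 1]  (obs o_2=1)
t=3: δ = [6.330e-04, 8.439e-04, 5.275e-04]  ψ = [1, 1, 1]  (obs o_3=1)
t=4: δ = [3.516e-05, 7.033e-05, 5.861e-05]  ψ = [1, 1, 1]  (obs o_4=3)
t=5: δ = [1.628e-06, 1.954e-06, 7.326e-06]  ψ = [2, 1, 1]  (obs o_5=2)
backtrack: best end state = 2; path = [2, 0, 1, 1, 1, 2]

path = [2, 0, 1, 1, 1, 2]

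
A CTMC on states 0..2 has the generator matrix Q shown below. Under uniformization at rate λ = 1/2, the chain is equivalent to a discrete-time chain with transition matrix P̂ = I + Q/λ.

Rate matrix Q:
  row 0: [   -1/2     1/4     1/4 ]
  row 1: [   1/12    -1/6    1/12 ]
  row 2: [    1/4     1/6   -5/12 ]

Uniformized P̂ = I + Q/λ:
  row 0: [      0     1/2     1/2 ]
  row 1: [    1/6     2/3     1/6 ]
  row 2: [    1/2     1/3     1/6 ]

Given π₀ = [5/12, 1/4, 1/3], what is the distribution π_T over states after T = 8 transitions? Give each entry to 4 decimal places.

t=0: π = [0.4167, 0.2500, 0.3333]
t=1: π = [0.2083, 0.4861, 0.3056]
t=2: π = [0.2338, 0.5301, 0.2361]
t=3: π = [0.2064, 0.5490, 0.2446]
t=4: π = [0.2138, 0.5507, 0.2355]
t=5: π = [0.2095, 0.5525, 0.2379]
t=6: π = [0.2111, 0.5524, 0.2365]
t=7: π = [0.2103, 0.5527, 0.2370]
t=8: π = [0.2106, 0.5526, 0.2368]

π = [0.2106, 0.5526, 0.2368]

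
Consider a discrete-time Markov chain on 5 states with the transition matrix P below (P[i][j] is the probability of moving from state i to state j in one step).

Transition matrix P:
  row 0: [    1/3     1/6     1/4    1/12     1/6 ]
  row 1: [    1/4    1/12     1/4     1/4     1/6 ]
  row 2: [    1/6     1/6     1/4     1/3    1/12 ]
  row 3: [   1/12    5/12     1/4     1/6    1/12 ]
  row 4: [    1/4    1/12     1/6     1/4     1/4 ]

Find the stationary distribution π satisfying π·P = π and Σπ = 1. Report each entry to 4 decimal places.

π = [0.2117, 0.1930, 0.2383, 0.2165, 0.1405]

Balance equations π_j = Σ_i π_i·P[i][j]:
  π_0 = 1/3·π_0 + 1/4·π_1 + 1/6·π_2 + 1/12·π_3 + 1/4·π_4
  π_1 = 1/6·π_0 + 1/12·π_1 + 1/6·π_2 + 5/12·π_3 + 1/12·π_4
  π_2 = 1/4·π_0 + 1/4·π_1 + 1/4·π_2 + 1/4·π_3 + 1/6·π_4
  π_3 = 1/12·π_0 + 1/4·π_1 + 1/3·π_2 + 1/6·π_3 + 1/4·π_4
  normalize: π_0 + π_1 + π_2 + π_3 + π_4 = 1
Solving the linear system gives exactly π = [963/4549, 878/4549, 1084/4549, 985/4549, 639/4549].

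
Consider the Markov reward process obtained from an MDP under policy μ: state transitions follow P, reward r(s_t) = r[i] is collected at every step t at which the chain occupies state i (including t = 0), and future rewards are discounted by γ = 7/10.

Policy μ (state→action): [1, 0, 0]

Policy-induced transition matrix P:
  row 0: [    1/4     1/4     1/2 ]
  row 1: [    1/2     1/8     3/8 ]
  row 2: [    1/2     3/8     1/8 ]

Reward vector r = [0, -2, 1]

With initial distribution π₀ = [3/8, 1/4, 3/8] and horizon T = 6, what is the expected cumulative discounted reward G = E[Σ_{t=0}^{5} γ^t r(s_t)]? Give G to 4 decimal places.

t=0: π = [0.3750, 0.2500, 0.3750], E[r] = -0.1250, γ^t·E[r] = -0.125000, running G = -0.125000
t=1: π = [0.4063, 0.2656, 0.3281], E[r] = -0.2031, γ^t·E[r] = -0.142188, running G = -0.267188
t=2: π = [0.3984, 0.2578, 0.3438], E[r] = -0.1719, γ^t·E[r] = -0.084219, running G = -0.351406
t=3: π = [0.4004, 0.2607, 0.3389], E[r] = -0.1826, γ^t·E[r] = -0.062638, running G = -0.414044
t=4: π = [0.3999, 0.2598, 0.3403], E[r] = -0.1792, γ^t·E[r] = -0.043026, running G = -0.457070
t=5: π = [0.4000, 0.2601, 0.3399], E[r] = -0.1802, γ^t·E[r] = -0.030292, running G = -0.487362

G = -0.4874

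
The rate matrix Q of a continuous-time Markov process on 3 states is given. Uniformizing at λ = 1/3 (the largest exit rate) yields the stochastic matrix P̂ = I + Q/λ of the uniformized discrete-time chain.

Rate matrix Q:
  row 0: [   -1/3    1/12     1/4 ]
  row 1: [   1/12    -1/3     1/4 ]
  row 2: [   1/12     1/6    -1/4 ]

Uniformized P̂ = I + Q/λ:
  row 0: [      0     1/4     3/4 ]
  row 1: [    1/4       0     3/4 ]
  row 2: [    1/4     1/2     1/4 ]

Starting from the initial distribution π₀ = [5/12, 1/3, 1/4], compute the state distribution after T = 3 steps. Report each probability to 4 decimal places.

t=0: π = [0.4167, 0.3333, 0.2500]
t=1: π = [0.1458, 0.2292, 0.6250]
t=2: π = [0.2135, 0.3490, 0.4375]
t=3: π = [0.1966, 0.2721, 0.5313]

π = [0.1966, 0.2721, 0.5313]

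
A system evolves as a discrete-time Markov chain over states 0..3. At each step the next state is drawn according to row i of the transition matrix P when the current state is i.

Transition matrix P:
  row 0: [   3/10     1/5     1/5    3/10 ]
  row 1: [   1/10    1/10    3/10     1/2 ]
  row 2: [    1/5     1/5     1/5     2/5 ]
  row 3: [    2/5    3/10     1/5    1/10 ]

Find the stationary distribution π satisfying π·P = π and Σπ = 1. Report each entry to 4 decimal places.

π = [0.2664, 0.2094, 0.2209, 0.3033]

Balance equations π_j = Σ_i π_i·P[i][j]:
  π_0 = 3/10·π_0 + 1/10·π_1 + 1/5·π_2 + 2/5·π_3
  π_1 = 1/5·π_0 + 1/10·π_1 + 1/5·π_2 + 3/10·π_3
  π_2 = 1/5·π_0 + 3/10·π_1 + 1/5·π_2 + 1/5·π_3
  normalize: π_0 + π_1 + π_2 + π_3 = 1
Solving the linear system gives exactly π = [346/1299, 272/1299, 287/1299, 394/1299].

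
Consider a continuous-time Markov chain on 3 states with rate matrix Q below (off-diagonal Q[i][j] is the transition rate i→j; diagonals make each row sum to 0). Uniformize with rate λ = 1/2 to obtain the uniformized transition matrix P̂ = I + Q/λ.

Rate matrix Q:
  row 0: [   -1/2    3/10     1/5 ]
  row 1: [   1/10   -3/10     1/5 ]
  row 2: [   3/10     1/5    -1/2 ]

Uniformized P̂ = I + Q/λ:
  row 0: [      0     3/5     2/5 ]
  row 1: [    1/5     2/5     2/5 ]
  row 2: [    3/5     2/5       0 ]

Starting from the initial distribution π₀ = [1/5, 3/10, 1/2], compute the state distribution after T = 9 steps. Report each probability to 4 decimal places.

t=0: π = [0.2000, 0.3000, 0.5000]
t=1: π = [0.3600, 0.4400, 0.2000]
t=2: π = [0.2080, 0.4720, 0.3200]
t=3: π = [0.2864, 0.4416, 0.2720]
t=4: π = [0.2515, 0.4573, 0.2912]
t=5: π = [0.2662, 0.4503, 0.2835]
t=6: π = [0.2602, 0.4532, 0.2866]
t=7: π = [0.2626, 0.4520, 0.2854]
t=8: π = [0.2616, 0.4525, 0.2859]
t=9: π = [0.2620, 0.4523, 0.2857]

π = [0.2620, 0.4523, 0.2857]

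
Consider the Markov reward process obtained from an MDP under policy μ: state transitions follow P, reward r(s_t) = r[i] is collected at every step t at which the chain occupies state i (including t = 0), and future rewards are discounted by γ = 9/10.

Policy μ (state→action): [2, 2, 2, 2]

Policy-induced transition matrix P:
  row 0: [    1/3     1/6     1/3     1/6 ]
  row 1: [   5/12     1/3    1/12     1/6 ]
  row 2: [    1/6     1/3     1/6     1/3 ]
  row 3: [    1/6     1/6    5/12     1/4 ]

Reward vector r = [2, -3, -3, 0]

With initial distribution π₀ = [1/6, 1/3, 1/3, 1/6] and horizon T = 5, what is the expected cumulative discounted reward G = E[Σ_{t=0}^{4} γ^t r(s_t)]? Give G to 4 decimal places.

G = -4.5346

t=0: π = [0.1667, 0.3333, 0.3333, 0.1667], E[r] = -1.6667, γ^t·E[r] = -1.666667, running G = -1.666667
t=1: π = [0.2778, 0.2778, 0.2083, 0.2361], E[r] = -0.9028, γ^t·E[r] = -0.812500, running G = -2.479167
t=2: π = [0.2824, 0.2477, 0.2488, 0.2211], E[r] = -0.9248, γ^t·E[r] = -0.749063, running G = -3.228229
t=3: π = [0.2757, 0.2494, 0.2484, 0.2266], E[r] = -0.9420, γ^t·E[r] = -0.686742, running G = -3.914971
t=4: π = [0.2750, 0.2496, 0.2485, 0.2269], E[r] = -0.9444, γ^t·E[r] = -0.619592, running G = -4.534563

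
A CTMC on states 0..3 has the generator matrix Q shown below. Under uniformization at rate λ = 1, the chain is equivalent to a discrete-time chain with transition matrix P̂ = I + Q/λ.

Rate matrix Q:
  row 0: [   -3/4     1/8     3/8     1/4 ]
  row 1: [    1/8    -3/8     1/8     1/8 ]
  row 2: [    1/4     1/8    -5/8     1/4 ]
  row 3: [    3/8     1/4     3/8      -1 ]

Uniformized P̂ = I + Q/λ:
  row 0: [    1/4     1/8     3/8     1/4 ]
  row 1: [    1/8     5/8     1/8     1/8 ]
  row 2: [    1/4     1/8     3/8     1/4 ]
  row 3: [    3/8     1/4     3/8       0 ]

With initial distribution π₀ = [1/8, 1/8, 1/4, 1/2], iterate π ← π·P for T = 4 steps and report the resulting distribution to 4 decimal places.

π = [0.2361, 0.2865, 0.3048, 0.1726]

t=0: π = [0.1250, 0.1250, 0.2500, 0.5000]
t=1: π = [0.2969, 0.2500, 0.3438, 0.1094]
t=2: π = [0.2324, 0.2637, 0.3125, 0.1914]
t=3: π = [0.2410, 0.2808, 0.3091, 0.1692]
t=4: π = [0.2361, 0.2865, 0.3048, 0.1726]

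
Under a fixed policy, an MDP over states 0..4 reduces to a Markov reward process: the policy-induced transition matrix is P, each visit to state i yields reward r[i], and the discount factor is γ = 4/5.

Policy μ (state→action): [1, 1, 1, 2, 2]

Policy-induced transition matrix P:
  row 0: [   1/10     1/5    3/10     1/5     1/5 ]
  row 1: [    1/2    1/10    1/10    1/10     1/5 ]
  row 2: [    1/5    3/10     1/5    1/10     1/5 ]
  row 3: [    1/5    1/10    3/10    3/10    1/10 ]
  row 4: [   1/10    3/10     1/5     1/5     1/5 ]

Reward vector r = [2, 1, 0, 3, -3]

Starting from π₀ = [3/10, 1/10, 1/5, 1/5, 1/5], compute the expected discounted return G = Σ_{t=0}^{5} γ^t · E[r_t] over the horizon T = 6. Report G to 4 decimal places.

G = 2.3628

t=0: π = [0.3000, 0.1000, 0.2000, 0.2000, 0.2000], E[r] = 0.7000, γ^t·E[r] = 0.700000, running G = 0.700000
t=1: π = [0.1800, 0.2100, 0.2400, 0.1900, 0.1800], E[r] = 0.6000, γ^t·E[r] = 0.480000, running G = 1.180000
t=2: π = [0.2270, 0.2020, 0.2160, 0.1740, 0.1810], E[r] = 0.6350, γ^t·E[r] = 0.406400, running G = 1.586400
t=3: π = [0.2198, 0.2021, 0.2199, 0.1756, 0.1826], E[r] = 0.6207, γ^t·E[r] = 0.317798, running G = 1.904198
t=4: π = [0.2204, 0.2025, 0.2193, 0.1754, 0.1824], E[r] = 0.6220, γ^t·E[r] = 0.254779, running G = 2.158978
t=5: π = [0.2205, 0.2024, 0.2193, 0.1754, 0.1825], E[r] = 0.6220, γ^t·E[r] = 0.203813, running G = 2.362791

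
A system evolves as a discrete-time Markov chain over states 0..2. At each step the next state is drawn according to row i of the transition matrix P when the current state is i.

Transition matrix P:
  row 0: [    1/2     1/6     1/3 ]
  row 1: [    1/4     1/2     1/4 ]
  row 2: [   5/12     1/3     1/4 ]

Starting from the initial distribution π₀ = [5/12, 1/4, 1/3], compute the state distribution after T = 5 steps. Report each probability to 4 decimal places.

π = [0.3963, 0.3206, 0.2830]

t=0: π = [0.4167, 0.2500, 0.3333]
t=1: π = [0.4097, 0.3056, 0.2847]
t=2: π = [0.3999, 0.3160, 0.2841]
t=3: π = [0.3973, 0.3193, 0.2833]
t=4: π = [0.3966, 0.3203, 0.2831]
t=5: π = [0.3963, 0.3206, 0.2830]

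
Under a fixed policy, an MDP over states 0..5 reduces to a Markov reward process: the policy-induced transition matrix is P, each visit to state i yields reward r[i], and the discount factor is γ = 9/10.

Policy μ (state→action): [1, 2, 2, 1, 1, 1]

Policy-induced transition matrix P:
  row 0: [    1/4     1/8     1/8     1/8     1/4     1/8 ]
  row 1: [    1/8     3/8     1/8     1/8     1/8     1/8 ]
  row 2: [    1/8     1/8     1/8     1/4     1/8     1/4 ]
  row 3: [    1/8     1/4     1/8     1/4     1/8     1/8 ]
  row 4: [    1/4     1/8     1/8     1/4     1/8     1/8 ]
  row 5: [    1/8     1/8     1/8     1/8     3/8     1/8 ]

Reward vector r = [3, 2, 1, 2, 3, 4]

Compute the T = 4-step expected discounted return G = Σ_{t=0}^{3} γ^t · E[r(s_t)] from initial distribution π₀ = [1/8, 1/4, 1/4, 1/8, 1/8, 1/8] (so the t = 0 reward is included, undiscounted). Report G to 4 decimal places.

t=0: π = [0.1250, 0.2500, 0.2500, 0.1250, 0.1250, 0.1250], E[r] = 2.2500, γ^t·E[r] = 2.250000, running G = 2.250000
t=1: π = [0.1563, 0.2031, 0.1250, 0.1875, 0.1719, 0.1563], E[r] = 2.5156, γ^t·E[r] = 2.264063, running G = 4.514063
t=2: π = [0.1660, 0.1992, 0.1250, 0.1855, 0.1836, 0.1406], E[r] = 2.5059, γ^t·E[r] = 2.029746, running G = 6.543809
t=3: π = [0.1687, 0.1980, 0.1250, 0.1868, 0.1809, 0.1406], E[r] = 2.5059, γ^t·E[r] = 1.826771, running G = 8.370580

G = 8.3706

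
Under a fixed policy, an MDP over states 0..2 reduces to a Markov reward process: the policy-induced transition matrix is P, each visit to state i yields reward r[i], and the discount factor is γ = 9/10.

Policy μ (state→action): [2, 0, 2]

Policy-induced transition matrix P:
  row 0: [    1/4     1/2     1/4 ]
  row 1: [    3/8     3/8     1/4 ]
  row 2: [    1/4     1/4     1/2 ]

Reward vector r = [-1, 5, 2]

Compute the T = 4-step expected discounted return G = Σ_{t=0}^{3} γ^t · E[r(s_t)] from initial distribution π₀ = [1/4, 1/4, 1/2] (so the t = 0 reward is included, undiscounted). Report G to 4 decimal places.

t=0: π = [0.2500, 0.2500, 0.5000], E[r] = 2.0000, γ^t·E[r] = 2.000000, running G = 2.000000
t=1: π = [0.2813, 0.3438, 0.3750], E[r] = 2.1875, γ^t·E[r] = 1.968750, running G = 3.968750
t=2: π = [0.2930, 0.3633, 0.3438], E[r] = 2.2109, γ^t·E[r] = 1.790859, running G = 5.759609
t=3: π = [0.2954, 0.3687, 0.3359], E[r] = 2.2197, γ^t·E[r] = 1.618181, running G = 7.377790

G = 7.3778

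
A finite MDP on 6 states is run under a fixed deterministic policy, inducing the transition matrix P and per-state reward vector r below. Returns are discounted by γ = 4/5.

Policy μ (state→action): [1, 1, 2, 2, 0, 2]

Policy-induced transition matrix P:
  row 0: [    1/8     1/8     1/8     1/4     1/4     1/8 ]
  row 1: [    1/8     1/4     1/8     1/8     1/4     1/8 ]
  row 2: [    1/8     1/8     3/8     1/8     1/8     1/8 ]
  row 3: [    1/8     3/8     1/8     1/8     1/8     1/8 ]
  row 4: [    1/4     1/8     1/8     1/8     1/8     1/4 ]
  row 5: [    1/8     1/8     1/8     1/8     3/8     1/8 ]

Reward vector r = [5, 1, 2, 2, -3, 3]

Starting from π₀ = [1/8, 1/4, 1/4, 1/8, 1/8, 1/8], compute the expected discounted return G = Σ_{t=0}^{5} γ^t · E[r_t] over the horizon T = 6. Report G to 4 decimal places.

t=0: π = [0.1250, 0.2500, 0.2500, 0.1250, 0.1250, 0.1250], E[r] = 1.6250, γ^t·E[r] = 1.625000, running G = 1.625000
t=1: π = [0.1406, 0.1875, 0.1875, 0.1406, 0.2031, 0.1406], E[r] = 1.3594, γ^t·E[r] = 1.087500, running G = 2.712500
t=2: π = [0.1504, 0.1836, 0.1719, 0.1426, 0.2012, 0.1504], E[r] = 1.4121, γ^t·E[r] = 0.903750, running G = 3.616250
t=3: π = [0.1501, 0.1836, 0.1680, 0.1438, 0.2043, 0.1501], E[r] = 1.3953, γ^t·E[r] = 0.714375, running G = 4.330625
t=4: π = [0.1505, 0.1839, 0.1670, 0.1438, 0.2043, 0.1505], E[r] = 1.3970, γ^t·E[r] = 0.572213, running G = 4.902838
t=5: π = [0.1505, 0.1839, 0.1667, 0.1438, 0.2044, 0.1505], E[r] = 1.3960, γ^t·E[r] = 0.457439, running G = 5.360276

G = 5.3603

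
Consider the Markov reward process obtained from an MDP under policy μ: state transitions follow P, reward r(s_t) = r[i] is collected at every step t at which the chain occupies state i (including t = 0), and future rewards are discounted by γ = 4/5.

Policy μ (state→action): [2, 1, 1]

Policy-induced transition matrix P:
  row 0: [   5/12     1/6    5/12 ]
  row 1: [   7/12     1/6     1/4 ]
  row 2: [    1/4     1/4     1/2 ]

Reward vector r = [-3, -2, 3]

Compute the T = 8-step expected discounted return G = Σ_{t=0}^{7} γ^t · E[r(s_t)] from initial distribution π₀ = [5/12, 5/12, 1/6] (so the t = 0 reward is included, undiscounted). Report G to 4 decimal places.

G = -2.7983

t=0: π = [0.4167, 0.4167, 0.1667], E[r] = -1.5833, γ^t·E[r] = -1.583333, running G = -1.583333
t=1: π = [0.4583, 0.1806, 0.3611], E[r] = -0.6528, γ^t·E[r] = -0.522222, running G = -2.105556
t=2: π = [0.3866, 0.1968, 0.4167], E[r] = -0.3032, γ^t·E[r] = -0.194074, running G = -2.299630
t=3: π = [0.3800, 0.2014, 0.4186], E[r] = -0.2870, γ^t·E[r] = -0.146963, running G = -2.446593
t=4: π = [0.3805, 0.2015, 0.4180], E[r] = -0.2905, γ^t·E[r] = -0.119006, running G = -2.565598
t=5: π = [0.3806, 0.2015, 0.4179], E[r] = -0.2911, γ^t·E[r] = -0.095374, running G = -2.660972
t=6: π = [0.3806, 0.2015, 0.4179], E[r] = -0.2911, γ^t·E[r] = -0.076298, running G = -2.737270
t=7: π = [0.3806, 0.2015, 0.4179], E[r] = -0.2910, γ^t·E[r] = -0.061037, running G = -2.798307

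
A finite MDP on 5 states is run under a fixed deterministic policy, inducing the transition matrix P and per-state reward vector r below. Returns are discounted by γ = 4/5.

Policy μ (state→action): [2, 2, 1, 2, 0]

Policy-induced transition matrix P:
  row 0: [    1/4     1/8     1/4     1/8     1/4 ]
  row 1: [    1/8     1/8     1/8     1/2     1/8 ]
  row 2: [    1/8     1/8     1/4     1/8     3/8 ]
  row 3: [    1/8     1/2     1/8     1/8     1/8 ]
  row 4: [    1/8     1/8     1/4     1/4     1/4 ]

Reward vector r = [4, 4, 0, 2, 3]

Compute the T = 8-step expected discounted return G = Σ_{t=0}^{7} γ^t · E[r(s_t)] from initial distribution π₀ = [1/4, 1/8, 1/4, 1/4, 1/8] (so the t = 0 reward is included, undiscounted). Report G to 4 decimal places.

t=0: π = [0.2500, 0.1250, 0.2500, 0.2500, 0.1250], E[r] = 2.3750, γ^t·E[r] = 2.375000, running G = 2.375000
t=1: π = [0.1563, 0.2188, 0.2031, 0.1875, 0.2344], E[r] = 2.5781, γ^t·E[r] = 2.062500, running G = 4.437500
t=2: π = [0.1445, 0.1953, 0.1992, 0.2363, 0.2246], E[r] = 2.5059, γ^t·E[r] = 1.603750, running G = 6.041250
t=3: π = [0.1431, 0.2136, 0.1960, 0.2263, 0.2209], E[r] = 2.5422, γ^t·E[r] = 1.301625, running G = 7.342875
t=4: π = [0.1429, 0.2099, 0.1950, 0.2327, 0.2195], E[r] = 2.5350, γ^t·E[r] = 1.038338, running G = 8.381213
t=5: π = [0.1429, 0.2123, 0.1947, 0.2311, 0.2191], E[r] = 2.5400, γ^t·E[r] = 0.832296, running G = 9.213509
t=6: π = [0.1429, 0.2117, 0.1946, 0.2320, 0.2189], E[r] = 2.5388, γ^t·E[r] = 0.665539, running G = 9.879048
t=7: π = [0.1429, 0.2120, 0.1945, 0.2317, 0.2189], E[r] = 2.5395, γ^t·E[r] = 0.532568, running G = 10.411616

G = 10.4116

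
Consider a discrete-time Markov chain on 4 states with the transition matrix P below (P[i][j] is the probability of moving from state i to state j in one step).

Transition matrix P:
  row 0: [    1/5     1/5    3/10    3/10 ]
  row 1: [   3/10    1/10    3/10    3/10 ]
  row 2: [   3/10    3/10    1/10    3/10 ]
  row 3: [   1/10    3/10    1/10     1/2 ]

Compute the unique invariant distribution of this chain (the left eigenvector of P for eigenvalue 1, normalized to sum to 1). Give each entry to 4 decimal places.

π = [0.2045, 0.2330, 0.1875, 0.3750]

Balance equations π_j = Σ_i π_i·P[i][j]:
  π_0 = 1/5·π_0 + 3/10·π_1 + 3/10·π_2 + 1/10·π_3
  π_1 = 1/5·π_0 + 1/10·π_1 + 3/10·π_2 + 3/10·π_3
  π_2 = 3/10·π_0 + 3/10·π_1 + 1/10·π_2 + 1/10·π_3
  normalize: π_0 + π_1 + π_2 + π_3 = 1
Solving the linear system gives exactly π = [9/44, 41/176, 3/16, 3/8].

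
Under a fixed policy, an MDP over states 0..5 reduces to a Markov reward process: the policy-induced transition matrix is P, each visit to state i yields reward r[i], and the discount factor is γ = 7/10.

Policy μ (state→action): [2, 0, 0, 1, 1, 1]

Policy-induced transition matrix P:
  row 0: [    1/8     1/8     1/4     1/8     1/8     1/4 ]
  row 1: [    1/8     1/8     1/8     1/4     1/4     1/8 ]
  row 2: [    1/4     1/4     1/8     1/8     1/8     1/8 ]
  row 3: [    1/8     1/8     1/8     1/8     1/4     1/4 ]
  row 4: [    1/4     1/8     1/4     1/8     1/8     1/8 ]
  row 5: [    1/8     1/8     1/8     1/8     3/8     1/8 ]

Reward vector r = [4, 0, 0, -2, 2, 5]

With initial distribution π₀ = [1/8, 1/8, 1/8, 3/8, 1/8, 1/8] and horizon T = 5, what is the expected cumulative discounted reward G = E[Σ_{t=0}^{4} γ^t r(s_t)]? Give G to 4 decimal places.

G = 3.5743

t=0: π = [0.1250, 0.1250, 0.1250, 0.3750, 0.1250, 0.1250], E[r] = 0.6250, γ^t·E[r] = 0.625000, running G = 0.625000
t=1: π = [0.1563, 0.1406, 0.1563, 0.1406, 0.2188, 0.1875], E[r] = 1.7188, γ^t·E[r] = 1.203125, running G = 1.828125
t=2: π = [0.1719, 0.1445, 0.1719, 0.1426, 0.2070, 0.1621], E[r] = 1.6270, γ^t·E[r] = 0.797207, running G = 2.625332
t=3: π = [0.1724, 0.1465, 0.1724, 0.1431, 0.2014, 0.1643], E[r] = 1.6277, γ^t·E[r] = 0.558296, running G = 3.183628
t=4: π = [0.1717, 0.1465, 0.1717, 0.1433, 0.2023, 0.1644], E[r] = 1.6270, γ^t·E[r] = 0.390631, running G = 3.574260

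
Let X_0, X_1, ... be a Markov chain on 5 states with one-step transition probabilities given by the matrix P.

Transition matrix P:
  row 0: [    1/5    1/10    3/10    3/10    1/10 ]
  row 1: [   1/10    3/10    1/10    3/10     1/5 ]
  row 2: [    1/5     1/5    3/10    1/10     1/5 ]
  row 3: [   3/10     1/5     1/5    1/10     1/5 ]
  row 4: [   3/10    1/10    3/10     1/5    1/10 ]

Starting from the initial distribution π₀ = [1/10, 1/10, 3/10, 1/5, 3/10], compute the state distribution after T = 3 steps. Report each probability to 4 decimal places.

t=0: π = [0.1000, 0.1000, 0.3000, 0.2000, 0.3000]
t=1: π = [0.2400, 0.1700, 0.2600, 0.1700, 0.1600]
t=2: π = [0.2160, 0.1770, 0.2490, 0.1980, 0.1600]
t=3: π = [0.2181, 0.1801, 0.2448, 0.1946, 0.1624]

π = [0.2181, 0.1801, 0.2448, 0.1946, 0.1624]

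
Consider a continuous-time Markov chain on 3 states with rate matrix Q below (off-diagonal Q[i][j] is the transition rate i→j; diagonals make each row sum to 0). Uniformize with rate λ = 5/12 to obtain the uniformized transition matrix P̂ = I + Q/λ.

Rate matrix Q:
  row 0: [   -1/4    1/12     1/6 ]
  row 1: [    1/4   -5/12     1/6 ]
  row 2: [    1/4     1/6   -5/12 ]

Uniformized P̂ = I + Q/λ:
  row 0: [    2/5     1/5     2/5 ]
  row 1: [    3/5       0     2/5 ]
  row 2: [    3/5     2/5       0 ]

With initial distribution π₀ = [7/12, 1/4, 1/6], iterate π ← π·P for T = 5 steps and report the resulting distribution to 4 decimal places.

t=0: π = [0.5833, 0.2500, 0.1667]
t=1: π = [0.4833, 0.1833, 0.3333]
t=2: π = [0.5033, 0.2300, 0.2667]
t=3: π = [0.4993, 0.2073, 0.2933]
t=4: π = [0.5001, 0.2172, 0.2827]
t=5: π = [0.5000, 0.2131, 0.2869]

π = [0.5000, 0.2131, 0.2869]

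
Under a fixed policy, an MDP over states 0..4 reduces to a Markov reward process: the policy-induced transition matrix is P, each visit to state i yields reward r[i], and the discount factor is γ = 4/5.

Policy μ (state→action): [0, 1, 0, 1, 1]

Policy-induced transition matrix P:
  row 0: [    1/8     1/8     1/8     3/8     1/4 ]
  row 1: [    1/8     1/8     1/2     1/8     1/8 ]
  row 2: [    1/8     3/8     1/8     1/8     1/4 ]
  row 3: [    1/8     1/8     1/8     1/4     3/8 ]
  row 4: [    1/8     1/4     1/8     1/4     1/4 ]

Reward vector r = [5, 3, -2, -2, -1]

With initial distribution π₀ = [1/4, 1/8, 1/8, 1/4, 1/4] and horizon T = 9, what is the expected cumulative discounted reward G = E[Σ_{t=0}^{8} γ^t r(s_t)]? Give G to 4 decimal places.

t=0: π = [0.2500, 0.1250, 0.1250, 0.2500, 0.2500], E[r] = 0.6250, γ^t·E[r] = 0.625000, running G = 0.625000
t=1: π = [0.1250, 0.1875, 0.1719, 0.2500, 0.2656], E[r] = 0.0781, γ^t·E[r] = 0.062500, running G = 0.687500
t=2: π = [0.1250, 0.2012, 0.1953, 0.2207, 0.2578], E[r] = 0.1387, γ^t·E[r] = 0.088750, running G = 0.776250
t=3: π = [0.1250, 0.2061, 0.2004, 0.2161, 0.2524], E[r] = 0.1577, γ^t·E[r] = 0.080750, running G = 0.857000
t=4: π = [0.1250, 0.2067, 0.2023, 0.2148, 0.2513], E[r] = 0.1596, γ^t·E[r] = 0.065363, running G = 0.922363
t=5: π = [0.1250, 0.2070, 0.2025, 0.2145, 0.2510], E[r] = 0.1609, γ^t·E[r] = 0.052720, running G = 0.975083
t=6: π = [0.1250, 0.2070, 0.2026, 0.2144, 0.2509], E[r] = 0.1610, γ^t·E[r] = 0.042193, running G = 1.017275
t=7: π = [0.1250, 0.2070, 0.2026, 0.2144, 0.2509], E[r] = 0.1610, γ^t·E[r] = 0.033772, running G = 1.051047
t=8: π = [0.1250, 0.2070, 0.2026, 0.2144, 0.2509], E[r] = 0.1610, γ^t·E[r] = 0.027018, running G = 1.078065

G = 1.0781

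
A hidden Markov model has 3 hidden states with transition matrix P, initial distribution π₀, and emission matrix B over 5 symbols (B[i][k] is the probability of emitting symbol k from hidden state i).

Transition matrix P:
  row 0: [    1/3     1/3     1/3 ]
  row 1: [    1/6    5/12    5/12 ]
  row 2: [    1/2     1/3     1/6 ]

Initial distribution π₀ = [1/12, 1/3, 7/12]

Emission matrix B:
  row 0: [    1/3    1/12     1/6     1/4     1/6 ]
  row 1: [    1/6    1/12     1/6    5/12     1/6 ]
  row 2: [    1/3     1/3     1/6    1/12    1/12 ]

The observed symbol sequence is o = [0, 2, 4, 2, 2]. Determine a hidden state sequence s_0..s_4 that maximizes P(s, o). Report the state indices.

t=0: δ = [2.778e-02, 5.556e-02, 1.944e-01]  (obs o_0=0)
t=1: δ = [1.620e-02, 1.080e-02, 5.401e-03]  ψ = [2, 2, 2]  (obs o_1=2)
t=2: δ = [9.002e-04, 9.002e-04, 4.501e-04]  ψ = [0, 0, 0]  (obs o_2=4)
t=3: δ = [5.001e-05, 6.251e-05, 6.251e-05]  ψ = [0, 1, 1]  (obs o_3=2)
t=4: δ = [5.210e-06, 4.341e-06, 4.341e-06]  ψ = [2, 1, 1]  (obs o_4=2)
backtrack: best end state = 0; path = [2, 0, 1, 2, 0]

path = [2, 0, 1, 2, 0]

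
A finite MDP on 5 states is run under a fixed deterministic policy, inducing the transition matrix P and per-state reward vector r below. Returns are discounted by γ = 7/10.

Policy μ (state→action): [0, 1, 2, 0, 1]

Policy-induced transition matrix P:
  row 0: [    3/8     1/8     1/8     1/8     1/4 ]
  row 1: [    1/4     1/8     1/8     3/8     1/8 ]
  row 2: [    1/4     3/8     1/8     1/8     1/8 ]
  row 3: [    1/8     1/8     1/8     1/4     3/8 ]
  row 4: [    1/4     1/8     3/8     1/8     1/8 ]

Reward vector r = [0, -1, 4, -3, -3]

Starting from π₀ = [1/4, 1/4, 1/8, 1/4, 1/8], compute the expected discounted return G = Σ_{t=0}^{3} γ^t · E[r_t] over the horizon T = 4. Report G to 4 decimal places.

t=0: π = [0.2500, 0.2500, 0.1250, 0.2500, 0.1250], E[r] = -0.8750, γ^t·E[r] = -0.875000, running G = -0.875000
t=1: π = [0.2500, 0.1563, 0.1563, 0.2188, 0.2188], E[r] = -0.8438, γ^t·E[r] = -0.590625, running G = -1.465625
t=2: π = [0.2539, 0.1641, 0.1797, 0.1914, 0.2109], E[r] = -0.6523, γ^t·E[r] = -0.319648, running G = -1.785273
t=3: π = [0.2578, 0.1699, 0.1777, 0.1899, 0.2046], E[r] = -0.6426, γ^t·E[r] = -0.220404, running G = -2.005678

G = -2.0057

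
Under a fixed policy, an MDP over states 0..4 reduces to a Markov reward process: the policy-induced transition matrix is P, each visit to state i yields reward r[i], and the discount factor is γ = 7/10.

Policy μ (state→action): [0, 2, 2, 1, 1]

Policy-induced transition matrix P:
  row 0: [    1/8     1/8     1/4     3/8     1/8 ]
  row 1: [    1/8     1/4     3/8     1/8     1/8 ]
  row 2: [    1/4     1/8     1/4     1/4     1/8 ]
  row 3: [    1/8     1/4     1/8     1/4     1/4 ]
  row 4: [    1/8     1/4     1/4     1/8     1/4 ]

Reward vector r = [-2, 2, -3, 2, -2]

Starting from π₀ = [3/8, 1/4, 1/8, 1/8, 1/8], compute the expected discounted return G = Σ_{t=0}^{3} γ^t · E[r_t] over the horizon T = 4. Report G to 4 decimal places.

G = -1.4444

t=0: π = [0.3750, 0.2500, 0.1250, 0.1250, 0.1250], E[r] = -0.6250, γ^t·E[r] = -0.625000, running G = -0.625000
t=1: π = [0.1406, 0.1875, 0.2656, 0.2500, 0.1563], E[r] = -0.5156, γ^t·E[r] = -0.360938, running G = -0.985938
t=2: π = [0.1582, 0.1992, 0.2422, 0.2246, 0.1758], E[r] = -0.5469, γ^t·E[r] = -0.267969, running G = -1.253906
t=3: π = [0.1553, 0.2000, 0.2468, 0.2229, 0.1750], E[r] = -0.5554, γ^t·E[r] = -0.190509, running G = -1.444415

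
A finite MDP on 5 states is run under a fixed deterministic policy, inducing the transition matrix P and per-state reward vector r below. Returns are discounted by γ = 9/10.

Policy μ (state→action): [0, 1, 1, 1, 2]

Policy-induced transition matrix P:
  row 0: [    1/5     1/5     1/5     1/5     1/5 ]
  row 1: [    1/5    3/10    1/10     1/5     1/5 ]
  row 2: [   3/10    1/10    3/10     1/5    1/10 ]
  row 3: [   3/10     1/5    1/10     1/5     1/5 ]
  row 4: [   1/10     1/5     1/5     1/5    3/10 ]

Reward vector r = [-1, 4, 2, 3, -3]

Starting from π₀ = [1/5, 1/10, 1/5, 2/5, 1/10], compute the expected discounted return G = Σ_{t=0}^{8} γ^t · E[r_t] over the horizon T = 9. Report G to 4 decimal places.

G = 6.2642

t=0: π = [0.2000, 0.1000, 0.2000, 0.4000, 0.1000], E[r] = 1.5000, γ^t·E[r] = 1.500000, running G = 1.500000
t=1: π = [0.2500, 0.1900, 0.1700, 0.2000, 0.1900], E[r] = 0.8800, γ^t·E[r] = 0.792000, running G = 2.292000
t=2: π = [0.2180, 0.2020, 0.1780, 0.2000, 0.2020], E[r] = 0.9400, γ^t·E[r] = 0.761400, running G = 3.053400
t=3: π = [0.2176, 0.2024, 0.1776, 0.2000, 0.2024], E[r] = 0.9400, γ^t·E[r] = 0.685260, running G = 3.738660
t=4: π = [0.2175, 0.2025, 0.1775, 0.2000, 0.2025], E[r] = 0.9400, γ^t·E[r] = 0.616734, running G = 4.355394
t=5: π = [0.2175, 0.2025, 0.1775, 0.2000, 0.2025], E[r] = 0.9400, γ^t·E[r] = 0.555061, running G = 4.910455
t=6: π = [0.2175, 0.2025, 0.1775, 0.2000, 0.2025], E[r] = 0.9400, γ^t·E[r] = 0.499555, running G = 5.410009
t=7: π = [0.2175, 0.2025, 0.1775, 0.2000, 0.2025], E[r] = 0.9400, γ^t·E[r] = 0.449599, running G = 5.859608
t=8: π = [0.2175, 0.2025, 0.1775, 0.2000, 0.2025], E[r] = 0.9400, γ^t·E[r] = 0.404639, running G = 6.264247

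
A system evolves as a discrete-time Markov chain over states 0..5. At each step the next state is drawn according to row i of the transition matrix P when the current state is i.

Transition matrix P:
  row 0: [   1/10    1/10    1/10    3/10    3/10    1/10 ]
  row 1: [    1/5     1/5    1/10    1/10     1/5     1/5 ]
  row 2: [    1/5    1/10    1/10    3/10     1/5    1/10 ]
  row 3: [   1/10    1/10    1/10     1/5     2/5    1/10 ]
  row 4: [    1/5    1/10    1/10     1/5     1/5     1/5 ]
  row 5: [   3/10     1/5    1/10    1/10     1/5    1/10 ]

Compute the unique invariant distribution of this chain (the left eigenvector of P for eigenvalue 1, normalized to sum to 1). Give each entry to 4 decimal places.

Balance equations π_j = Σ_i π_i·P[i][j]:
  π_0 = 1/10·π_0 + 1/5·π_1 + 1/5·π_2 + 1/10·π_3 + 1/5·π_4 + 3/10·π_5
  π_1 = 1/10·π_0 + 1/5·π_1 + 1/10·π_2 + 1/10·π_3 + 1/10·π_4 + 1/5·π_5
  π_2 = 1/10·π_0 + 1/10·π_1 + 1/10·π_2 + 1/10·π_3 + 1/10·π_4 + 1/10·π_5
  π_3 = 3/10·π_0 + 1/10·π_1 + 3/10·π_2 + 1/5·π_3 + 1/5·π_4 + 1/10·π_5
  π_4 = 3/10·π_0 + 1/5·π_1 + 1/5·π_2 + 2/5·π_3 + 1/5·π_4 + 1/5·π_5
  normalize: π_0 + π_1 + π_2 + π_3 + π_4 + π_5 = 1
Solving the linear system gives exactly π = [59/335, 339/2680, 1/10, 539/2680, 691/2680, 371/2680].

π = [0.1761, 0.1265, 0.1000, 0.2011, 0.2578, 0.1384]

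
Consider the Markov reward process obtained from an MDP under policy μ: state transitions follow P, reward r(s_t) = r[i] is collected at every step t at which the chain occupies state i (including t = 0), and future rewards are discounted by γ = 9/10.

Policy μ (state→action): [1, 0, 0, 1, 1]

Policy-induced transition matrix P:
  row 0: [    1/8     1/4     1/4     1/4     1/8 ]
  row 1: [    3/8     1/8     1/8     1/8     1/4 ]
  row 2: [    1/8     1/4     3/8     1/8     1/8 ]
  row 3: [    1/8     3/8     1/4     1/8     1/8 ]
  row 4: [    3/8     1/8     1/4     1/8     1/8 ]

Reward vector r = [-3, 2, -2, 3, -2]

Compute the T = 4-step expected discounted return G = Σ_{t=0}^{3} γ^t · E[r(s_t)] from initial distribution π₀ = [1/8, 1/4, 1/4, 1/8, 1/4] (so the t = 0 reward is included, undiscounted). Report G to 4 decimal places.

G = -2.0144

t=0: π = [0.1250, 0.2500, 0.2500, 0.1250, 0.2500], E[r] = -0.5000, γ^t·E[r] = -0.500000, running G = -0.500000
t=1: π = [0.2500, 0.2031, 0.2500, 0.1406, 0.1563], E[r] = -0.7344, γ^t·E[r] = -0.660938, running G = -1.160938
t=2: π = [0.2148, 0.2227, 0.2559, 0.1563, 0.1504], E[r] = -0.5430, γ^t·E[r] = -0.439805, running G = -1.600742
t=3: π = [0.2183, 0.2229, 0.2542, 0.1519, 0.1528], E[r] = -0.5674, γ^t·E[r] = -0.413622, running G = -2.014364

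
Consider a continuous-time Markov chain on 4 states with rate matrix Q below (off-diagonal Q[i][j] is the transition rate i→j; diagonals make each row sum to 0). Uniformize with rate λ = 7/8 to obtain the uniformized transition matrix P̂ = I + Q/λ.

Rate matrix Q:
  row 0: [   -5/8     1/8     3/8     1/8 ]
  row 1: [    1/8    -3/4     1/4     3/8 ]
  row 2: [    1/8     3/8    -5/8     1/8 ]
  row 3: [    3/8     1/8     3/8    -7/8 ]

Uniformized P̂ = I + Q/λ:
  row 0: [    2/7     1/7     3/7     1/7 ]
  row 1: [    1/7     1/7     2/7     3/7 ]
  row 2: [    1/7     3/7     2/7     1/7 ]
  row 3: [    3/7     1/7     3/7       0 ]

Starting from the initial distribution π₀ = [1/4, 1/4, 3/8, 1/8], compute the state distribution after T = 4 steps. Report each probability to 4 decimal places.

π = [0.2283, 0.2415, 0.3448, 0.1854]

t=0: π = [0.2500, 0.2500, 0.3750, 0.1250]
t=1: π = [0.2143, 0.2500, 0.3393, 0.1964]
t=2: π = [0.2296, 0.2398, 0.3444, 0.1862]
t=3: π = [0.2289, 0.2413, 0.3451, 0.1848]
t=4: π = [0.2283, 0.2415, 0.3448, 0.1854]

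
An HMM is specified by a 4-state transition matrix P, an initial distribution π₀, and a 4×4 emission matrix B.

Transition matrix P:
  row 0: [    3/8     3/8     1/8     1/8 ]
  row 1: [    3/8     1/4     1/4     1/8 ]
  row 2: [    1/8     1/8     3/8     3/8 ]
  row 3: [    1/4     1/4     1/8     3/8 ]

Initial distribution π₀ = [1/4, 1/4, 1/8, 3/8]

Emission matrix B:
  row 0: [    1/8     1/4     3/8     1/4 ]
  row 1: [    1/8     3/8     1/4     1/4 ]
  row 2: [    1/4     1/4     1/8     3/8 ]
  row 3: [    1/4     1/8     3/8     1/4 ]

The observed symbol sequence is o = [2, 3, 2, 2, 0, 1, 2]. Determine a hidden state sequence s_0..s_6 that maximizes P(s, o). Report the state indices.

t=0: δ = [9.375e-02, 6.250e-02, 1.562e-02, 1.406e-01]  (obs o_0=2)
t=1: δ = [8.789e-03, 8.789e-03, 6.592e-03, 1.318e-02]  ψ = [0, 0, 3, 3]  (obs o_1=3)
t=2: δ = [1.236e-03, 8.240e-04, 3.090e-04, 1.854e-03]  ψ = [0, 0, 2, 3]  (obs o_2=2)
t=3: δ = [1.738e-04, 1.159e-04, 2.897e-05, 2.607e-04]  ψ = [0, 0, 3, 3]  (obs o_3=2)
t=4: δ = [8.147e-06, 8.147e-06, 8.147e-06, 2.444e-05]  ψ = [0, 0, 3, 3]  (obs o_4=0)
t=5: δ = [1.528e-06, 2.291e-06, 7.638e-07, 1.146e-06]  ψ = [3, 3, 2, 3]  (obs o_5=1)
t=6: δ = [3.222e-07, 1.432e-07, 7.161e-08, 1.611e-07]  ψ = [1, 0, 1, 3]  (obs o_6=2)
backtrack: best end state = 0; path = [3, 3, 3, 3, 3, 1, 0]

path = [3, 3, 3, 3, 3, 1, 0]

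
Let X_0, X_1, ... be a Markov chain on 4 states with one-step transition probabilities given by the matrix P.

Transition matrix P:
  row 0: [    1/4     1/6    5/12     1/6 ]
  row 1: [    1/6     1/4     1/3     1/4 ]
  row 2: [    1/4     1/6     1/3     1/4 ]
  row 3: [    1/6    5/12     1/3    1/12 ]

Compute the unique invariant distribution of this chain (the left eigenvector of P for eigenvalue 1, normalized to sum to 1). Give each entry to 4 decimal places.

π = [0.2137, 0.2361, 0.3511, 0.1990]

Balance equations π_j = Σ_i π_i·P[i][j]:
  π_0 = 1/4·π_0 + 1/6·π_1 + 1/4·π_2 + 1/6·π_3
  π_1 = 1/6·π_0 + 1/4·π_1 + 1/6·π_2 + 5/12·π_3
  π_2 = 5/12·π_0 + 1/3·π_1 + 1/3·π_2 + 1/3·π_3
  normalize: π_0 + π_1 + π_2 + π_3 = 1
Solving the linear system gives exactly π = [28/131, 433/1834, 46/131, 365/1834].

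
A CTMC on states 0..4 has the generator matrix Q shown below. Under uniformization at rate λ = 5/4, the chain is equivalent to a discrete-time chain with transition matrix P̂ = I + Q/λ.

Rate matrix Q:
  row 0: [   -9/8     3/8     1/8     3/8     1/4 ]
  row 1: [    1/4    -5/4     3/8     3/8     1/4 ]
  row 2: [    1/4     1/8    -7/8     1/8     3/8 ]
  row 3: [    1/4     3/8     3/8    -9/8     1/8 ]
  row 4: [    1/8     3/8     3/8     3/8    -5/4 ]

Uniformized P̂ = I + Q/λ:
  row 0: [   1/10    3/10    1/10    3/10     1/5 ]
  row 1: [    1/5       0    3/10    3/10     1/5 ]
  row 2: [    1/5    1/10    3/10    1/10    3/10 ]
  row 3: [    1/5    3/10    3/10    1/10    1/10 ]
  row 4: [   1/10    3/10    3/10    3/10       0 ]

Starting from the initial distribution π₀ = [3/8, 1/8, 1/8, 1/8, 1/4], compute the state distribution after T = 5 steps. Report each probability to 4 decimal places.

t=0: π = [0.3750, 0.1250, 0.1250, 0.1250, 0.2500]
t=1: π = [0.1375, 0.2375, 0.2250, 0.2500, 0.1500]
t=2: π = [0.1713, 0.1838, 0.2725, 0.2050, 0.1675]
t=3: π = [0.1661, 0.1904, 0.2658, 0.2045, 0.1733]
t=4: π = [0.1661, 0.1897, 0.2668, 0.2060, 0.1715]
t=5: π = [0.1662, 0.1897, 0.2668, 0.2055, 0.1718]

π = [0.1662, 0.1897, 0.2668, 0.2055, 0.1718]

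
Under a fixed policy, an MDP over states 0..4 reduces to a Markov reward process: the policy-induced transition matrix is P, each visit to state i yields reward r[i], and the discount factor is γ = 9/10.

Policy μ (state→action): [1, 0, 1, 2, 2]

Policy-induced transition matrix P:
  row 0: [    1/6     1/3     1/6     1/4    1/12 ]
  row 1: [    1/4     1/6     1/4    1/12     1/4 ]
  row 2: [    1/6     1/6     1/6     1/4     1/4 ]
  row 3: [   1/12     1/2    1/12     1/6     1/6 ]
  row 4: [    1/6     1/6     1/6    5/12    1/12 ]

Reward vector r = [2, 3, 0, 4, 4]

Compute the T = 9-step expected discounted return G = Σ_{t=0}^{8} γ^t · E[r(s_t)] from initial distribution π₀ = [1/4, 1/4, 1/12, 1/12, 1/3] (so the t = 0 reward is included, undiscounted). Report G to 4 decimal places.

t=0: π = [0.2500, 0.2500, 0.0833, 0.0833, 0.3333], E[r] = 2.9167, γ^t·E[r] = 2.916667, running G = 2.916667
t=1: π = [0.1806, 0.2361, 0.1806, 0.2569, 0.1458], E[r] = 2.6806, γ^t·E[r] = 2.412500, running G = 5.329167
t=2: π = [0.1649, 0.2824, 0.1649, 0.2135, 0.1742], E[r] = 2.7280, γ^t·E[r] = 2.209688, running G = 7.538854
t=3: π = [0.1724, 0.2653, 0.1724, 0.2142, 0.1757], E[r] = 2.7002, γ^t·E[r] = 1.968469, running G = 9.507323
t=4: π = [0.1709, 0.2668, 0.1709, 0.2172, 0.1741], E[r] = 2.7076, γ^t·E[r] = 1.776473, running G = 11.283796
t=5: π = [0.1708, 0.2676, 0.1708, 0.2165, 0.1744], E[r] = 2.7077, γ^t·E[r] = 1.598841, running G = 12.882637
t=6: π = [0.1709, 0.2673, 0.1709, 0.2164, 0.1744], E[r] = 2.7072, γ^t·E[r] = 1.438698, running G = 14.321335
t=7: π = [0.1709, 0.2673, 0.1709, 0.2165, 0.1744], E[r] = 2.7073, γ^t·E[r] = 1.294881, running G = 15.616217
t=8: π = [0.1709, 0.2673, 0.1709, 0.2165, 0.1744], E[r] = 2.7073, γ^t·E[r] = 1.165396, running G = 16.781613

G = 16.7816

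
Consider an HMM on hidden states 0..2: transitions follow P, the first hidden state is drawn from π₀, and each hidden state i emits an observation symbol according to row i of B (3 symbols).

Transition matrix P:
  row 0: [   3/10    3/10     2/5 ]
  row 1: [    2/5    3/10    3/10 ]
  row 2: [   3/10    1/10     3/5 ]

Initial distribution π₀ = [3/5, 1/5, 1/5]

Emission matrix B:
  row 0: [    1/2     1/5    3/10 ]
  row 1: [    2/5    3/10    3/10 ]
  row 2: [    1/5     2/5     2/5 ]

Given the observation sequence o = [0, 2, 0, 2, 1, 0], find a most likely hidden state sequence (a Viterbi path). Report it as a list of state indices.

path = [0, 2, 2, 2, 2, 0]

t=0: δ = [3.000e-01, 8.000e-02, 4.000e-02]  (obs o_0=0)
t=1: δ = [2.700e-02, 2.700e-02, 4.800e-02]  ψ = [0, 0, 0]  (obs o_1=2)
t=2: δ = [7.200e-03, 3.240e-03, 5.760e-03]  ψ = [2, 0, 2]  (obs o_2=0)
t=3: δ = [6.480e-04, 6.480e-04, 1.382e-03]  ψ = [0, 0, 2]  (obs o_3=2)
t=4: δ = [8.294e-05, 5.832e-05, 3.318e-04]  ψ = [2, 0, 2]  (obs o_4=1)
t=5: δ = [4.977e-05, 1.327e-05, 3.981e-05]  ψ = [2, 2, 2]  (obs o_5=0)
backtrack: best end state = 0; path = [0, 2, 2, 2, 2, 0]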